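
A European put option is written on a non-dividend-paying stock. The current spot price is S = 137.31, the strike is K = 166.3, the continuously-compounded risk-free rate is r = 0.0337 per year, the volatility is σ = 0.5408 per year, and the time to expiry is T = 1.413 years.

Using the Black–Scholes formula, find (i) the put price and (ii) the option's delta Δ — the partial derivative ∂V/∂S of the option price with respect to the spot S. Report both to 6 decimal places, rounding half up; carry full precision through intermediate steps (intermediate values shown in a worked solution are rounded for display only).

price = 48.822605
Δ = -0.461156

σ√T = 0.5408·√1.413 = 0.642847
d₁ = (ln(S/K) + (r+σ²/2)T) / (σ√T) = (ln(137.31/166.3) + (0.0337+0.5408²/2)·1.413) / 0.642847 = (-0.191552 + 0.254244) / 0.642847 = 0.097523
d₂ = d₁ − σ√T = 0.097523 − 0.642847 = -0.545325
e^{−rT} = e^{−0.0337·1.413} = 0.953498
N(−d₁) = 0.461156,  N(−d₂) = 0.707235
Put price V = K·e^{−rT}·N(−d₂) − S·N(−d₁) = 112.143894 − 63.321289 = 48.822605
Δ = −N(−d₁) = -0.461156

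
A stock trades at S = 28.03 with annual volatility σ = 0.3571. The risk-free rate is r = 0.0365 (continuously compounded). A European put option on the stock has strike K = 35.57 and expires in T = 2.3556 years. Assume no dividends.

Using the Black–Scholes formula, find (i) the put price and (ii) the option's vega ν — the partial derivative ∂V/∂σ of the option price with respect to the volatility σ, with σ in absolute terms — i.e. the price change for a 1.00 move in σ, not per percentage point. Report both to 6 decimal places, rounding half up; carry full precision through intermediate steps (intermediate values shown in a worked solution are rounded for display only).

price = 9.099686
ν = 17.162513

σ√T = 0.3571·√2.3556 = 0.548076
d₁ = (ln(S/K) + (r+σ²/2)T) / (σ√T) = (ln(28.03/35.57) + (0.0365+0.3571²/2)·2.3556) / 0.548076 = (-0.238227 + 0.236173) / 0.548076 = -0.003748
d₂ = d₁ − σ√T = -0.003748 − 0.548076 = -0.551824
e^{−rT} = e^{−0.0365·2.3556} = 0.917613
N(−d₁) = 0.501495,  N(−d₂) = 0.709466
Put price V = K·e^{−rT}·N(−d₂) − S·N(−d₁) = 23.156599 − 14.056913 = 9.099686
φ(d₁) = (1/√(2π))·e^{−d₁²/2} = 0.398939
ν = S·φ(d₁)·√T = 17.162513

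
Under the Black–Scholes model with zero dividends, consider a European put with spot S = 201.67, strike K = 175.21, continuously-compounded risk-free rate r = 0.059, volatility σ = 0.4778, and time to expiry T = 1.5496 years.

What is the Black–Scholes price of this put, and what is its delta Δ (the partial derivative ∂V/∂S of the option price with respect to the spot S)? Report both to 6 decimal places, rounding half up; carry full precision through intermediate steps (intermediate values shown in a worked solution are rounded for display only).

price = 24.457101
Δ = -0.245860

σ√T = 0.4778·√1.5496 = 0.594779
d₁ = (ln(S/K) + (r+σ²/2)T) / (σ√T) = (ln(201.67/175.21) + (0.059+0.4778²/2)·1.5496) / 0.594779 = (0.140647 + 0.268308) / 0.594779 = 0.687574
d₂ = d₁ − σ√T = 0.687574 − 0.594779 = 0.092795
e^{−rT} = e^{−0.059·1.5496} = 0.912628
N(−d₁) = 0.245860,  N(−d₂) = 0.463033
Put price V = K·e^{−rT}·N(−d₂) − S·N(−d₁) = 74.039769 − 49.582668 = 24.457101
Δ = −N(−d₁) = -0.245860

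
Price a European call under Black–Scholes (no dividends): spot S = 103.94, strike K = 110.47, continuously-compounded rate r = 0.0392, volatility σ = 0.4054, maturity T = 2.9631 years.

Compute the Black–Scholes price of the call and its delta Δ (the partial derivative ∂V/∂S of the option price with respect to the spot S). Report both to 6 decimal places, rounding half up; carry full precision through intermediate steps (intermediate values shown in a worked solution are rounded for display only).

σ√T = 0.4054·√2.9631 = 0.697842
d₁ = (ln(S/K) + (r+σ²/2)T) / (σ√T) = (ln(103.94/110.47) + (0.0392+0.4054²/2)·2.9631) / 0.697842 = (-0.060930 + 0.359645) / 0.697842 = 0.428055
d₂ = d₁ − σ√T = 0.428055 − 0.697842 = -0.269786
e^{−rT} = e^{−0.0392·2.9631} = 0.890339
N(d₁) = 0.665695,  N(d₂) = 0.393662
Call price V = S·N(d₁) − K·e^{−rT}·N(d₂) = 69.192294 − 38.718931 = 30.473363
Δ = N(d₁) = 0.665695

price = 30.473363
Δ = 0.665695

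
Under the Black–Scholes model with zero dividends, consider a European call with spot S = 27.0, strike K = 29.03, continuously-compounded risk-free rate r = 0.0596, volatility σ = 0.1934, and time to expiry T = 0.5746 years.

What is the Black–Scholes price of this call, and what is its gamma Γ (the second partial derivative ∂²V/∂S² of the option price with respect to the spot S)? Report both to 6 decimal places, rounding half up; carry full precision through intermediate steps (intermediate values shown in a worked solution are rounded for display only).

σ√T = 0.1934·√0.5746 = 0.146602
d₁ = (ln(S/K) + (r+σ²/2)T) / (σ√T) = (ln(27.0/29.03) + (0.0596+0.1934²/2)·0.5746) / 0.146602 = (-0.072493 + 0.044992) / 0.146602 = -0.187588
d₂ = d₁ − σ√T = -0.187588 − 0.146602 = -0.334190
e^{−rT} = e^{−0.0596·0.5746} = 0.966334
N(d₁) = 0.425600,  N(d₂) = 0.369118
Call price V = S·N(d₁) − K·e^{−rT}·N(d₂) = 11.491197 − 10.354750 = 1.136447
φ(d₁) = (1/√(2π))·e^{−d₁²/2} = 0.391984
Γ = φ(d₁) / (S·σ·√T) = 0.099030

price = 1.136447
Γ = 0.099030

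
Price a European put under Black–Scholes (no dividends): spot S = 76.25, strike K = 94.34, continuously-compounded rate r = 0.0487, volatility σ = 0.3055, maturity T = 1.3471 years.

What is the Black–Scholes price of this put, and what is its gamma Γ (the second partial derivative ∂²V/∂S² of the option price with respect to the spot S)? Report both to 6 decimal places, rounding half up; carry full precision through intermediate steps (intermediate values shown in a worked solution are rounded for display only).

σ√T = 0.3055·√1.3471 = 0.354577
d₁ = (ln(S/K) + (r+σ²/2)T) / (σ√T) = (ln(76.25/94.34) + (0.0487+0.3055²/2)·1.3471) / 0.354577 = (-0.212888 + 0.128466) / 0.354577 = -0.238090
d₂ = d₁ − σ√T = -0.238090 − 0.354577 = -0.592668
e^{−rT} = e^{−0.0487·1.3471} = 0.936502
N(−d₁) = 0.594095,  N(−d₂) = 0.723298
Put price V = K·e^{−rT}·N(−d₂) − S·N(−d₁) = 63.903104 − 45.299707 = 18.603396
φ(d₁) = (1/√(2π))·e^{−d₁²/2} = 0.387794
Γ = φ(d₁) / (S·σ·√T) = 0.014343

price = 18.603396
Γ = 0.014343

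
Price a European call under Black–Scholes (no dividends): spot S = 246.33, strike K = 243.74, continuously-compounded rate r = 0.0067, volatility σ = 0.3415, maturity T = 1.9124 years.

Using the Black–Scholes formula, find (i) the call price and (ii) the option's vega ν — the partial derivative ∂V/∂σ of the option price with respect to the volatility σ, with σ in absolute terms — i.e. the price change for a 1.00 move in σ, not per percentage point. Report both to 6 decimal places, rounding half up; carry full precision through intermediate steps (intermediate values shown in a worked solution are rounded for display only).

σ√T = 0.3415·√1.9124 = 0.472259
d₁ = (ln(S/K) + (r+σ²/2)T) / (σ√T) = (ln(246.33/243.74) + (0.0067+0.3415²/2)·1.9124) / 0.472259 = (0.010570 + 0.124327) / 0.472259 = 0.285643
d₂ = d₁ − σ√T = 0.285643 − 0.472259 = -0.186616
e^{−rT} = e^{−0.0067·1.9124} = 0.987269
N(d₁) = 0.612424,  N(d₂) = 0.425981
Call price V = S·N(d₁) − K·e^{−rT}·N(d₂) = 150.858431 − 102.506688 = 48.351742
φ(d₁) = (1/√(2π))·e^{−d₁²/2} = 0.382995
ν = S·φ(d₁)·√T = 130.466591

price = 48.351742
ν = 130.466591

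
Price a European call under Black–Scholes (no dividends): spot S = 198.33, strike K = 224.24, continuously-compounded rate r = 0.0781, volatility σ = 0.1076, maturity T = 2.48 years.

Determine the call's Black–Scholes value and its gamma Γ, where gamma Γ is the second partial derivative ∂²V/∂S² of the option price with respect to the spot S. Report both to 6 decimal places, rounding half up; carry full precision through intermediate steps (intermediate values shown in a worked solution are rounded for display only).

price = 20.833203
Γ = 0.010459

σ√T = 0.1076·√2.48 = 0.169449
d₁ = (ln(S/K) + (r+σ²/2)T) / (σ√T) = (ln(198.33/224.24) + (0.0781+0.1076²/2)·2.48) / 0.169449 = (-0.122785 + 0.208044) / 0.169449 = 0.503160
d₂ = d₁ − σ√T = 0.503160 − 0.169449 = 0.333712
e^{−rT} = e^{−0.0781·2.48} = 0.823915
N(d₁) = 0.692574,  N(d₂) = 0.630701
Call price V = S·N(d₁) − K·e^{−rT}·N(d₂) = 137.358240 − 116.525038 = 20.833203
φ(d₁) = (1/√(2π))·e^{−d₁²/2} = 0.351508
Γ = φ(d₁) / (S·σ·√T) = 0.010459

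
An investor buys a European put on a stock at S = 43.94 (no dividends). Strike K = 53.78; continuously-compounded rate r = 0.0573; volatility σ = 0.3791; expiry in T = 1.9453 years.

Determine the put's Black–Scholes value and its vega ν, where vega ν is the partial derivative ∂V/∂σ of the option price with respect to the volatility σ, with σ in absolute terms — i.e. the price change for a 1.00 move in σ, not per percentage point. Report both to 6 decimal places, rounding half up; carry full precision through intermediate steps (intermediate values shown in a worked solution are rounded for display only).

σ√T = 0.3791·√1.9453 = 0.528746
d₁ = (ln(S/K) + (r+σ²/2)T) / (σ√T) = (ln(43.94/53.78) + (0.0573+0.3791²/2)·1.9453) / 0.528746 = (-0.202077 + 0.251252) / 0.528746 = 0.093004
d₂ = d₁ − σ√T = 0.093004 − 0.528746 = -0.435742
e^{−rT} = e^{−0.0573·1.9453} = 0.894522
N(−d₁) = 0.462950,  N(−d₂) = 0.668488
Put price V = K·e^{−rT}·N(−d₂) − S·N(−d₁) = 32.159227 − 20.342039 = 11.817188
φ(d₁) = (1/√(2π))·e^{−d₁²/2} = 0.397221
ν = S·φ(d₁)·√T = 24.343620

price = 11.817188
ν = 24.343620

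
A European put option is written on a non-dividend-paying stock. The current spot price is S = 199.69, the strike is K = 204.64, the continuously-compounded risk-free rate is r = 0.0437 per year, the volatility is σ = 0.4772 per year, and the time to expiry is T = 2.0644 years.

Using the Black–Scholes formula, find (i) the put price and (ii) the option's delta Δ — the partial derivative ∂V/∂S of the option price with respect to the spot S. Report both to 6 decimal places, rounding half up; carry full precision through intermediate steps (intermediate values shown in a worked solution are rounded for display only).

σ√T = 0.4772·√2.0644 = 0.685642
d₁ = (ln(S/K) + (r+σ²/2)T) / (σ√T) = (ln(199.69/204.64) + (0.0437+0.4772²/2)·2.0644) / 0.685642 = (-0.024486 + 0.325267) / 0.685642 = 0.438685
d₂ = d₁ − σ√T = 0.438685 − 0.685642 = -0.246957
e^{−rT} = e^{−0.0437·2.0644} = 0.913735
N(−d₁) = 0.330445,  N(−d₂) = 0.597529
Put price V = K·e^{−rT}·N(−d₂) − S·N(−d₁) = 111.730111 − 65.986573 = 45.743538
Δ = −N(−d₁) = -0.330445

price = 45.743538
Δ = -0.330445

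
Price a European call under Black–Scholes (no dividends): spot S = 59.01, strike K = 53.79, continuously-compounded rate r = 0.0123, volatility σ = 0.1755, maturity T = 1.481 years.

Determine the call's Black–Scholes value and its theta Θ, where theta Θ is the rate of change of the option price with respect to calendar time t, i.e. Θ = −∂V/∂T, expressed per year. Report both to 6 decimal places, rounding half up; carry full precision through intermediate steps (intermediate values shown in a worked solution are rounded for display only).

price = 8.473781
Θ = -1.824380

σ√T = 0.1755·√1.481 = 0.213577
d₁ = (ln(S/K) + (r+σ²/2)T) / (σ√T) = (ln(59.01/53.79) + (0.0123+0.1755²/2)·1.481) / 0.213577 = (0.092619 + 0.041024) / 0.213577 = 0.625738
d₂ = d₁ − σ√T = 0.625738 − 0.213577 = 0.412161
e^{−rT} = e^{−0.0123·1.481} = 0.981949
N(d₁) = 0.734256,  N(d₂) = 0.659889
Call price V = S·N(d₁) − K·e^{−rT}·N(d₂) = 43.328476 − 34.854695 = 8.473781
φ(d₁) = (1/√(2π))·e^{−d₁²/2} = 0.328010
Θ = −S·φ(d₁)·σ/(2√T) − r·K·e^{−rT}·N(d₂) = −1.395667 − 0.428713 = -1.824380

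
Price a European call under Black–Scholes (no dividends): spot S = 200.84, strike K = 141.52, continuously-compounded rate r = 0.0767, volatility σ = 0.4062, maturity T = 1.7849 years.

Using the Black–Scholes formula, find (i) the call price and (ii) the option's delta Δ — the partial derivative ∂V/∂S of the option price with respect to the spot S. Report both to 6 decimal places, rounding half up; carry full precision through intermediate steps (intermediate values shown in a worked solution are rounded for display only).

σ√T = 0.4062·√1.7849 = 0.542684
d₁ = (ln(S/K) + (r+σ²/2)T) / (σ√T) = (ln(200.84/141.52) + (0.0767+0.4062²/2)·1.7849) / 0.542684 = (0.350068 + 0.284155) / 0.542684 = 1.168677
d₂ = d₁ − σ√T = 1.168677 − 0.542684 = 0.625993
e^{−rT} = e^{−0.0767·1.7849} = 0.872056
N(d₁) = 0.878733,  N(d₂) = 0.734340
Call price V = S·N(d₁) − K·e^{−rT}·N(d₂) = 176.484766 − 90.627399 = 85.857367
Δ = N(d₁) = 0.878733

price = 85.857367
Δ = 0.878733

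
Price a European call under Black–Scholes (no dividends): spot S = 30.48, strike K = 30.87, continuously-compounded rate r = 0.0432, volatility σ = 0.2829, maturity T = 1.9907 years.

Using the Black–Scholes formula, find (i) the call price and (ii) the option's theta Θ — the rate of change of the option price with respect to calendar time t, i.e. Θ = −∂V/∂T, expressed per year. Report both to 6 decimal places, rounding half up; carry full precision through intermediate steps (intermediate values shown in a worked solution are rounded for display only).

σ√T = 0.2829·√1.9907 = 0.399150
d₁ = (ln(S/K) + (r+σ²/2)T) / (σ√T) = (ln(30.48/30.87) + (0.0432+0.2829²/2)·1.9907) / 0.399150 = (-0.012714 + 0.165658) / 0.399150 = 0.383175
d₂ = d₁ − σ√T = 0.383175 − 0.399150 = -0.015974
e^{−rT} = e^{−0.0432·1.9907} = 0.917596
N(d₁) = 0.649205,  N(d₂) = 0.493627
Call price V = S·N(d₁) − K·e^{−rT}·N(d₂) = 19.787774 − 13.982582 = 5.805191
φ(d₁) = (1/√(2π))·e^{−d₁²/2} = 0.370704
Θ = −S·φ(d₁)·σ/(2√T) − r·K·e^{−rT}·N(d₂) = −1.132773 − 0.604048 = -1.736820

price = 5.805191
Θ = -1.736820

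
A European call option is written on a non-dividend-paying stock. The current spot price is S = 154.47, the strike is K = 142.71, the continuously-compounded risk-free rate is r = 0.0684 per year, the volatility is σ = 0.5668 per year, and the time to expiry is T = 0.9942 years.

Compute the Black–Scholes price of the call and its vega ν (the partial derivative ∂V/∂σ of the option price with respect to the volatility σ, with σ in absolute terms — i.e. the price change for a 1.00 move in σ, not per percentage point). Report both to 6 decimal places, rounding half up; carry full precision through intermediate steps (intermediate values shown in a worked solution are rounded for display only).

σ√T = 0.5668·√0.9942 = 0.565154
d₁ = (ln(S/K) + (r+σ²/2)T) / (σ√T) = (ln(154.47/142.71) + (0.0684+0.5668²/2)·0.9942) / 0.565154 = (0.079185 + 0.227703) / 0.565154 = 0.543017
d₂ = d₁ − σ√T = 0.543017 − 0.565154 = -0.022137
e^{−rT} = e^{−0.0684·0.9942} = 0.934257
N(d₁) = 0.706441,  N(d₂) = 0.491169
Call price V = S·N(d₁) − K·e^{−rT}·N(d₂) = 109.123922 − 65.486558 = 43.637364
φ(d₁) = (1/√(2π))·e^{−d₁²/2} = 0.344255
ν = S·φ(d₁)·√T = 53.022657

price = 43.637364
ν = 53.022657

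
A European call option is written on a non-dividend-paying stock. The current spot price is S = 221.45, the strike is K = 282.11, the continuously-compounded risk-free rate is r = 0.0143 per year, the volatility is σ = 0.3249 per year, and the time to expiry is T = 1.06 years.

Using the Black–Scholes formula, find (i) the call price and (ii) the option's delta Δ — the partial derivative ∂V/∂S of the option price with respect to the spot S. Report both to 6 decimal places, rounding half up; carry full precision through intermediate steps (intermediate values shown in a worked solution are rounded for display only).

price = 12.198825
Δ = 0.304609

σ√T = 0.3249·√1.06 = 0.334505
d₁ = (ln(S/K) + (r+σ²/2)T) / (σ√T) = (ln(221.45/282.11) + (0.0143+0.3249²/2)·1.06) / 0.334505 = (-0.242100 + 0.071105) / 0.334505 = -0.511189
d₂ = d₁ − σ√T = -0.511189 − 0.334505 = -0.845694
e^{−rT} = e^{−0.0143·1.06} = 0.984956
N(d₁) = 0.304609,  N(d₂) = 0.198862
Call price V = S·N(d₁) − K·e^{−rT}·N(d₂) = 67.455710 − 55.256885 = 12.198825
Δ = N(d₁) = 0.304609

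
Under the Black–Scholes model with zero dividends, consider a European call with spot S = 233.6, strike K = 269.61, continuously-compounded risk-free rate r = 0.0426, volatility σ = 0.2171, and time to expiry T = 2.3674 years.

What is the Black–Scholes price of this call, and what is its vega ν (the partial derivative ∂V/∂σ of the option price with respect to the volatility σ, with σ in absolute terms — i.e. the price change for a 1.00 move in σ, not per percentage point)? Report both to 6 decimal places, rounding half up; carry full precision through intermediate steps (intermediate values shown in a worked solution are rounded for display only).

price = 26.839552
ν = 143.276756

σ√T = 0.2171·√2.3674 = 0.334038
d₁ = (ln(S/K) + (r+σ²/2)T) / (σ√T) = (ln(233.6/269.61) + (0.0426+0.2171²/2)·2.3674) / 0.334038 = (-0.143366 + 0.156642) / 0.334038 = 0.039743
d₂ = d₁ − σ√T = 0.039743 − 0.334038 = -0.294295
e^{−rT} = e^{−0.0426·2.3674} = 0.904068
N(d₁) = 0.515851,  N(d₂) = 0.384266
Call price V = S·N(d₁) − K·e^{−rT}·N(d₂) = 120.502788 − 93.663236 = 26.839552
φ(d₁) = (1/√(2π))·e^{−d₁²/2} = 0.398627
ν = S·φ(d₁)·√T = 143.276756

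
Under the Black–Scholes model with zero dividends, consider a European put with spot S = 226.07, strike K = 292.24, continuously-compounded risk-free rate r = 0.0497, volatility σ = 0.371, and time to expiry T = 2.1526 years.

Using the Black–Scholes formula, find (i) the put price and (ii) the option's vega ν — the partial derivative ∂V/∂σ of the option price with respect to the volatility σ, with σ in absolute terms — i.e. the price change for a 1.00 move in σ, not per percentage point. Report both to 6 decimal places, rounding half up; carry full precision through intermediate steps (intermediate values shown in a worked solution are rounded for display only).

σ√T = 0.371·√2.1526 = 0.544322
d₁ = (ln(S/K) + (r+σ²/2)T) / (σ√T) = (ln(226.07/292.24) + (0.0497+0.371²/2)·2.1526) / 0.544322 = (-0.256731 + 0.255127) / 0.544322 = -0.002946
d₂ = d₁ − σ√T = -0.002946 − 0.544322 = -0.547267
e^{−rT} = e^{−0.0497·2.1526} = 0.898540
N(−d₁) = 0.501175,  N(−d₂) = 0.707902
Put price V = K·e^{−rT}·N(−d₂) − S·N(−d₁) = 185.887609 − 113.300679 = 72.586930
φ(d₁) = (1/√(2π))·e^{−d₁²/2} = 0.398941
ν = S·φ(d₁)·√T = 132.322222

price = 72.586930
ν = 132.322222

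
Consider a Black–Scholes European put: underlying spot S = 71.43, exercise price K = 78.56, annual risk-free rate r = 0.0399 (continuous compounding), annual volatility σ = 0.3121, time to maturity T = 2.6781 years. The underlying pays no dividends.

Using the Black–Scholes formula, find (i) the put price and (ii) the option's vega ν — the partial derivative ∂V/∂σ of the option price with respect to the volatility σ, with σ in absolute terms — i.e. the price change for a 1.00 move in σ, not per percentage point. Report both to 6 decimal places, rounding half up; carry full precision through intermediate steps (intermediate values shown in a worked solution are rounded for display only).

σ√T = 0.3121·√2.6781 = 0.510749
d₁ = (ln(S/K) + (r+σ²/2)T) / (σ√T) = (ln(71.43/78.56) + (0.0399+0.3121²/2)·2.6781) / 0.510749 = (-0.095145 + 0.237288) / 0.510749 = 0.278304
d₂ = d₁ − σ√T = 0.278304 − 0.510749 = -0.232444
e^{−rT} = e^{−0.0399·2.6781} = 0.898655
N(−d₁) = 0.390389,  N(−d₂) = 0.591904
Put price V = K·e^{−rT}·N(−d₂) − S·N(−d₁) = 41.787399 − 27.885514 = 13.901885
φ(d₁) = (1/√(2π))·e^{−d₁²/2} = 0.383788
ν = S·φ(d₁)·√T = 44.862693

price = 13.901885
ν = 44.862693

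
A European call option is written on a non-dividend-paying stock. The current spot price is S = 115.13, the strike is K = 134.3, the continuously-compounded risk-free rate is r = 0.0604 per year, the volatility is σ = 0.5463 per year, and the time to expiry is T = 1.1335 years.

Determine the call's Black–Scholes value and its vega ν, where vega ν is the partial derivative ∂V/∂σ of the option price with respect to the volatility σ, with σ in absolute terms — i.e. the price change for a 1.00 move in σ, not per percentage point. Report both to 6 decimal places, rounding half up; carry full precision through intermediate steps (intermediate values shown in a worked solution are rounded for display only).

price = 22.665816
ν = 48.397611

σ√T = 0.5463·√1.1335 = 0.581624
d₁ = (ln(S/K) + (r+σ²/2)T) / (σ√T) = (ln(115.13/134.3) + (0.0604+0.5463²/2)·1.1335) / 0.581624 = (-0.154014 + 0.237606) / 0.581624 = 0.143722
d₂ = d₁ − σ√T = 0.143722 − 0.581624 = -0.437901
e^{−rT} = e^{−0.0604·1.1335} = 0.933828
N(d₁) = 0.557140,  N(d₂) = 0.330729
Call price V = S·N(d₁) − K·e^{−rT}·N(d₂) = 64.143535 − 41.477719 = 22.665816
φ(d₁) = (1/√(2π))·e^{−d₁²/2} = 0.394843
ν = S·φ(d₁)·√T = 48.397611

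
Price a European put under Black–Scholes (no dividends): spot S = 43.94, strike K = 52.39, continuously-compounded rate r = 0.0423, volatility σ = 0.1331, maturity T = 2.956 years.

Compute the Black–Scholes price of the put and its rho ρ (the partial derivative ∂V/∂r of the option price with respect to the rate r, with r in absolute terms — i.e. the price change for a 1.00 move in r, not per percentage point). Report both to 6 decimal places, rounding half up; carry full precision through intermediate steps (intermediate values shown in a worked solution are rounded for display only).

price = 5.353742
ρ = -86.343934

σ√T = 0.1331·√2.956 = 0.228839
d₁ = (ln(S/K) + (r+σ²/2)T) / (σ√T) = (ln(43.94/52.39) + (0.0423+0.1331²/2)·2.956) / 0.228839 = (-0.175891 + 0.151222) / 0.228839 = -0.107797
d₂ = d₁ − σ√T = -0.107797 − 0.228839 = -0.336636
e^{−rT} = e^{−0.0423·2.956} = 0.882463
N(−d₁) = 0.542922,  N(−d₂) = 0.631804
Put price V = K·e^{−rT}·N(−d₂) − S·N(−d₁) = 29.209721 − 23.855979 = 5.353742
ρ = −K·T·e^{−rT}·N(−d₂) = -86.343934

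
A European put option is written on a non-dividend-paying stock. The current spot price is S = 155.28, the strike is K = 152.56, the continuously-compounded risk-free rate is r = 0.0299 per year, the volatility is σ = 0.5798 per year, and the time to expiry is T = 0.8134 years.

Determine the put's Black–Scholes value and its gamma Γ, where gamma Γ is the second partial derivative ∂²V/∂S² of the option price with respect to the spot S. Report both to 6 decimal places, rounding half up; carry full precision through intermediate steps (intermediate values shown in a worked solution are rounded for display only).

price = 28.275483
Γ = 0.004634

σ√T = 0.5798·√0.8134 = 0.522914
d₁ = (ln(S/K) + (r+σ²/2)T) / (σ√T) = (ln(155.28/152.56) + (0.0299+0.5798²/2)·0.8134) / 0.522914 = (0.017672 + 0.161040) / 0.522914 = 0.341762
d₂ = d₁ − σ√T = 0.341762 − 0.522914 = -0.181152
e^{−rT} = e^{−0.0299·0.8134} = 0.975973
N(−d₁) = 0.366265,  N(−d₂) = 0.571876
Put price V = K·e^{−rT}·N(−d₂) − S·N(−d₁) = 85.149109 − 56.873626 = 28.275483
φ(d₁) = (1/√(2π))·e^{−d₁²/2} = 0.376311
Γ = φ(d₁) / (S·σ·√T) = 0.004634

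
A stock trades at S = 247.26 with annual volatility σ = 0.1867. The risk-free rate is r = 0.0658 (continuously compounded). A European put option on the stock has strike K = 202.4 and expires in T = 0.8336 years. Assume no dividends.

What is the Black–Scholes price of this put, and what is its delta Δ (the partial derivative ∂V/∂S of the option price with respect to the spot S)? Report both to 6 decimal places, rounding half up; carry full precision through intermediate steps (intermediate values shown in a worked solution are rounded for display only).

σ√T = 0.1867·√0.8336 = 0.170460
d₁ = (ln(S/K) + (r+σ²/2)T) / (σ√T) = (ln(247.26/202.4) + (0.0658+0.1867²/2)·0.8336) / 0.170460 = (0.200194 + 0.069379) / 0.170460 = 1.581446
d₂ = d₁ − σ√T = 1.581446 − 0.170460 = 1.410986
e^{−rT} = e^{−0.0658·0.8336} = 0.946626
N(−d₁) = 0.056888,  N(−d₂) = 0.079124
Put price V = K·e^{−rT}·N(−d₂) − S·N(−d₁) = 15.160013 − 14.066139 = 1.093874
Δ = −N(−d₁) = -0.056888

price = 1.093874
Δ = -0.056888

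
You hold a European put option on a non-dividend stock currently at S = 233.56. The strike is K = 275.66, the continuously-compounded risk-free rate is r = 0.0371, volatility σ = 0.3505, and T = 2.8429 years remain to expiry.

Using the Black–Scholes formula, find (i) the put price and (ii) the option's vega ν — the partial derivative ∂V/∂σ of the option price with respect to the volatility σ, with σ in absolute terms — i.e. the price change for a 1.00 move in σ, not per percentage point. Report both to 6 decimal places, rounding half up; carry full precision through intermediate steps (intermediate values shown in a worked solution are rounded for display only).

price = 63.495174
ν = 154.190215

σ√T = 0.3505·√2.8429 = 0.590975
d₁ = (ln(S/K) + (r+σ²/2)T) / (σ√T) = (ln(233.56/275.66) + (0.0371+0.3505²/2)·2.8429) / 0.590975 = (-0.165729 + 0.280097) / 0.590975 = 0.193524
d₂ = d₁ − σ√T = 0.193524 − 0.590975 = -0.397450
e^{−rT} = e^{−0.0371·2.8429} = 0.899900
N(−d₁) = 0.423274,  N(−d₂) = 0.654482
Put price V = K·e^{−rT}·N(−d₂) − S·N(−d₁) = 162.355107 − 98.859933 = 63.495174
φ(d₁) = (1/√(2π))·e^{−d₁²/2} = 0.391541
ν = S·φ(d₁)·√T = 154.190215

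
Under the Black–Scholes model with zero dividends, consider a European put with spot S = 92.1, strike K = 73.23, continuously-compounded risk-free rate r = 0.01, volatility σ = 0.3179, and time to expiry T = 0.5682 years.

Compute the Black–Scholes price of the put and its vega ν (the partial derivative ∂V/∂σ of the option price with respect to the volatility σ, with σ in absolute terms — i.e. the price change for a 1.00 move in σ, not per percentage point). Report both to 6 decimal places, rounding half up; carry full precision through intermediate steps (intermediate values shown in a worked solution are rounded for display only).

σ√T = 0.3179·√0.5682 = 0.239630
d₁ = (ln(S/K) + (r+σ²/2)T) / (σ√T) = (ln(92.1/73.23) + (0.01+0.3179²/2)·0.5682) / 0.239630 = (0.229270 + 0.034393) / 0.239630 = 1.100292
d₂ = d₁ − σ√T = 1.100292 − 0.239630 = 0.860662
e^{−rT} = e^{−0.01·0.5682} = 0.994334
N(−d₁) = 0.135602,  N(−d₂) = 0.194712
Put price V = K·e^{−rT}·N(−d₂) − S·N(−d₁) = 14.177972 − 12.488979 = 1.688993
φ(d₁) = (1/√(2π))·e^{−d₁²/2} = 0.217782
ν = S·φ(d₁)·√T = 15.119327

price = 1.688993
ν = 15.119327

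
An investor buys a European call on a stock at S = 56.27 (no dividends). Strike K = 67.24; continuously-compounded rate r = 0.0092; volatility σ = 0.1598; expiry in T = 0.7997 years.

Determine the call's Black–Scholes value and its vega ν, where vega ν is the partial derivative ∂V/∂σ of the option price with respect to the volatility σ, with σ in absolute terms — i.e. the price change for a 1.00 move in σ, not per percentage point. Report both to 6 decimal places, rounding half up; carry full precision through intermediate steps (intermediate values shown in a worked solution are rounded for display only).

σ√T = 0.1598·√0.7997 = 0.142903
d₁ = (ln(S/K) + (r+σ²/2)T) / (σ√T) = (ln(56.27/67.24) + (0.0092+0.1598²/2)·0.7997) / 0.142903 = (-0.178107 + 0.017568) / 0.142903 = -1.123415
d₂ = d₁ − σ√T = -1.123415 − 0.142903 = -1.266317
e^{−rT} = e^{−0.0092·0.7997} = 0.992670
N(d₁) = 0.130631,  N(d₂) = 0.102700
Call price V = S·N(d₁) − K·e^{−rT}·N(d₂) = 7.350590 − 6.854912 = 0.495678
φ(d₁) = (1/√(2π))·e^{−d₁²/2} = 0.212255
ν = S·φ(d₁)·√T = 10.680647

price = 0.495678
ν = 10.680647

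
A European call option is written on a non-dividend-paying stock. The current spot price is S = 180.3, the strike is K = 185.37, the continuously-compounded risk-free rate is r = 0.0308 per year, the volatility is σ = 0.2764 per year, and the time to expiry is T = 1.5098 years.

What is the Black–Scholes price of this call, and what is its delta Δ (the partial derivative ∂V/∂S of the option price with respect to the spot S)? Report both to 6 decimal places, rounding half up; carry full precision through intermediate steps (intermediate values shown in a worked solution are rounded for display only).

price = 25.798707
Δ = 0.589041

σ√T = 0.2764·√1.5098 = 0.339624
d₁ = (ln(S/K) + (r+σ²/2)T) / (σ√T) = (ln(180.3/185.37) + (0.0308+0.2764²/2)·1.5098) / 0.339624 = (-0.027732 + 0.104174) / 0.339624 = 0.225079
d₂ = d₁ − σ√T = 0.225079 − 0.339624 = -0.114544
e^{−rT} = e^{−0.0308·1.5098} = 0.954563
N(d₁) = 0.589041,  N(d₂) = 0.454403
Call price V = S·N(d₁) − K·e^{−rT}·N(d₂) = 106.204127 − 80.405420 = 25.798707
Δ = N(d₁) = 0.589041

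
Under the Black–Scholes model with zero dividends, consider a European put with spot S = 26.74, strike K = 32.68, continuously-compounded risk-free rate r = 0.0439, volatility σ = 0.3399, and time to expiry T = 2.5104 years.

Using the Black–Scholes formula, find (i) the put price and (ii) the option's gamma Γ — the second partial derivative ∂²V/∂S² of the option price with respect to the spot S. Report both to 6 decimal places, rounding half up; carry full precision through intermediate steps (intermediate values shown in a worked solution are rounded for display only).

price = 7.291278
Γ = 0.027561

σ√T = 0.3399·√2.5104 = 0.538546
d₁ = (ln(S/K) + (r+σ²/2)T) / (σ√T) = (ln(26.74/32.68) + (0.0439+0.3399²/2)·2.5104) / 0.538546 = (-0.200603 + 0.255222) / 0.538546 = 0.101421
d₂ = d₁ − σ√T = 0.101421 − 0.538546 = -0.437125
e^{−rT} = e^{−0.0439·2.5104} = 0.895649
N(−d₁) = 0.459608,  N(−d₂) = 0.668990
Put price V = K·e^{−rT}·N(−d₂) − S·N(−d₁) = 19.581204 − 12.289926 = 7.291278
φ(d₁) = (1/√(2π))·e^{−d₁²/2} = 0.396896
Γ = φ(d₁) / (S·σ·√T) = 0.027561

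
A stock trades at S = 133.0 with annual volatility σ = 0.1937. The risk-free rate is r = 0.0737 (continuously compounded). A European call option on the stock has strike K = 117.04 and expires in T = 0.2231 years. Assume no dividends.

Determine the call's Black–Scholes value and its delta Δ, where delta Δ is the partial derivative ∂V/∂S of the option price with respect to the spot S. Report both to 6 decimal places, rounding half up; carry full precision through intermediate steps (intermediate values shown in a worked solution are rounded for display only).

price = 18.146258
Δ = 0.947671

σ√T = 0.1937·√0.2231 = 0.091491
d₁ = (ln(S/K) + (r+σ²/2)T) / (σ√T) = (ln(133.0/117.04) + (0.0737+0.1937²/2)·0.2231) / 0.091491 = (0.127833 + 0.020628) / 0.091491 = 1.622682
d₂ = d₁ − σ√T = 1.622682 − 0.091491 = 1.531191
e^{−rT} = e^{−0.0737·0.2231} = 0.983692
N(d₁) = 0.947671,  N(d₂) = 0.937139
Call price V = S·N(d₁) − K·e^{−rT}·N(d₂) = 126.040285 − 107.894026 = 18.146258
Δ = N(d₁) = 0.947671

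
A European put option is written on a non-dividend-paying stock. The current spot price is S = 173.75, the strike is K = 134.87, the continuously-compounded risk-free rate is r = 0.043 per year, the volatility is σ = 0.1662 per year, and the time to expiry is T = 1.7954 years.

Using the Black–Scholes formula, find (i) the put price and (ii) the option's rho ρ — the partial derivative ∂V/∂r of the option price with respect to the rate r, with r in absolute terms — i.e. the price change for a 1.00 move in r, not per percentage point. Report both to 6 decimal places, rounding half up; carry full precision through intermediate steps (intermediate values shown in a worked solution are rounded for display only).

σ√T = 0.1662·√1.7954 = 0.222696
d₁ = (ln(S/K) + (r+σ²/2)T) / (σ√T) = (ln(173.75/134.87) + (0.043+0.1662²/2)·1.7954) / 0.222696 = (0.253306 + 0.101999) / 0.222696 = 1.595474
d₂ = d₁ − σ√T = 1.595474 − 0.222696 = 1.372778
e^{−rT} = e^{−0.043·1.7954} = 0.925703
N(−d₁) = 0.055303,  N(−d₂) = 0.084911
Put price V = K·e^{−rT}·N(−d₂) − S·N(−d₁) = 10.601054 − 9.608924 = 0.992130
ρ = −K·T·e^{−rT}·N(−d₂) = -19.033132

price = 0.992130
ρ = -19.033132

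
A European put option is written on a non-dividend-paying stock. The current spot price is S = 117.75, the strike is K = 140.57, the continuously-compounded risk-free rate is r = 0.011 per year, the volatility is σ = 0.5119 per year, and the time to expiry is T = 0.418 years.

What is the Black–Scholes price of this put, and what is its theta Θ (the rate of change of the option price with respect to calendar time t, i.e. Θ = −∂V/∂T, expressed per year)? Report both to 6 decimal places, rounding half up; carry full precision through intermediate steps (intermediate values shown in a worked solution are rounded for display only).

price = 30.244294
Θ = -16.295345

σ√T = 0.5119·√0.418 = 0.330958
d₁ = (ln(S/K) + (r+σ²/2)T) / (σ√T) = (ln(117.75/140.57) + (0.011+0.5119²/2)·0.418) / 0.330958 = (-0.177142 + 0.059365) / 0.330958 = -0.355867
d₂ = d₁ − σ√T = -0.355867 − 0.330958 = -0.686825
e^{−rT} = e^{−0.011·0.418} = 0.995413
N(−d₁) = 0.639030,  N(−d₂) = 0.753904
Put price V = K·e^{−rT}·N(−d₂) − S·N(−d₁) = 105.490070 − 75.245775 = 30.244294
φ(d₁) = (1/√(2π))·e^{−d₁²/2} = 0.374464
Θ = −S·φ(d₁)·σ/(2√T) + r·K·e^{−rT}·N(−d₂) = −17.455735 + 1.160391 = -16.295345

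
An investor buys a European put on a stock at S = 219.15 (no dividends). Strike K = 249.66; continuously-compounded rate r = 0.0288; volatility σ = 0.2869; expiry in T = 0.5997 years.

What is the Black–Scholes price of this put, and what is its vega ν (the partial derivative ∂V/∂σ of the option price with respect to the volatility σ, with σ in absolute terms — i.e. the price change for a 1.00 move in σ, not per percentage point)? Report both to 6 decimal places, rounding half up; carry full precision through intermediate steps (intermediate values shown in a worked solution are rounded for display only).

σ√T = 0.2869·√0.5997 = 0.222176
d₁ = (ln(S/K) + (r+σ²/2)T) / (σ√T) = (ln(219.15/249.66) + (0.0288+0.2869²/2)·0.5997) / 0.222176 = (-0.130344 + 0.041952) / 0.222176 = -0.397842
d₂ = d₁ − σ√T = -0.397842 − 0.222176 = -0.620018
e^{−rT} = e^{−0.0288·0.5997} = 0.982877
N(−d₁) = 0.654627,  N(−d₂) = 0.732377
Put price V = K·e^{−rT}·N(−d₂) − S·N(−d₁) = 179.714410 − 143.461449 = 36.252961
φ(d₁) = (1/√(2π))·e^{−d₁²/2} = 0.368587
ν = S·φ(d₁)·√T = 62.553102

price = 36.252961
ν = 62.553102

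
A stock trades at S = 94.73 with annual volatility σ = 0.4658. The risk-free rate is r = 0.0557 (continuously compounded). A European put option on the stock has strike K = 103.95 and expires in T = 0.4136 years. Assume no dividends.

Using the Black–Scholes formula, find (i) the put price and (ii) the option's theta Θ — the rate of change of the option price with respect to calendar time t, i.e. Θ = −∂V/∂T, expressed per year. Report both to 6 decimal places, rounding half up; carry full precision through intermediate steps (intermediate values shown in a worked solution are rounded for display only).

price = 15.426818
Θ = -9.965758

σ√T = 0.4658·√0.4136 = 0.299564
d₁ = (ln(S/K) + (r+σ²/2)T) / (σ√T) = (ln(94.73/103.95) + (0.0557+0.4658²/2)·0.4136) / 0.299564 = (-0.092879 + 0.067907) / 0.299564 = -0.083363
d₂ = d₁ − σ√T = -0.083363 − 0.299564 = -0.382927
e^{−rT} = e^{−0.0557·0.4136} = 0.977226
N(−d₁) = 0.533218,  N(−d₂) = 0.649113
Put price V = K·e^{−rT}·N(−d₂) − S·N(−d₁) = 65.938594 − 50.511777 = 15.426818
φ(d₁) = (1/√(2π))·e^{−d₁²/2} = 0.397558
Θ = −S·φ(d₁)·σ/(2√T) + r·K·e^{−rT}·N(−d₂) = −13.638537 + 3.672780 = -9.965758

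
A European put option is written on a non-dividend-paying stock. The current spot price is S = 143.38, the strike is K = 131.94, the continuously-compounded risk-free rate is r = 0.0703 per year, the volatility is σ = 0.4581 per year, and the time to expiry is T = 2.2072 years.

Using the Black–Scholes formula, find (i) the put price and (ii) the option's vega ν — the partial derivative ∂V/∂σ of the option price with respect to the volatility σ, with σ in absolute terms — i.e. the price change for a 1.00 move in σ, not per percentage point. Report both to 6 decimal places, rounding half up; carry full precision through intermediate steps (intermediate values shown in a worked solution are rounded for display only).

price = 20.921878
ν = 66.957373

σ√T = 0.4581·√2.2072 = 0.680583
d₁ = (ln(S/K) + (r+σ²/2)T) / (σ√T) = (ln(143.38/131.94) + (0.0703+0.4581²/2)·2.2072) / 0.680583 = (0.083151 + 0.386763) / 0.680583 = 0.690458
d₂ = d₁ − σ√T = 0.690458 − 0.680583 = 0.009875
e^{−rT} = e^{−0.0703·2.2072} = 0.856273
N(−d₁) = 0.244953,  N(−d₂) = 0.496061
Put price V = K·e^{−rT}·N(−d₂) − S·N(−d₁) = 56.043257 − 35.121379 = 20.921878
φ(d₁) = (1/√(2π))·e^{−d₁²/2} = 0.314332
ν = S·φ(d₁)·√T = 66.957373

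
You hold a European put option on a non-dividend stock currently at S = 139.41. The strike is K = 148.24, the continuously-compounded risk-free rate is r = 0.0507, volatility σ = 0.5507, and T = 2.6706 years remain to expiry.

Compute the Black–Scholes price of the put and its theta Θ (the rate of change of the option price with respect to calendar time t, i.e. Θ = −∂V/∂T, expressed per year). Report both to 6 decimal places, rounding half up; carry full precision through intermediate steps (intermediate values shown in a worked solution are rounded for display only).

σ√T = 0.5507·√2.6706 = 0.899952
d₁ = (ln(S/K) + (r+σ²/2)T) / (σ√T) = (ln(139.41/148.24) + (0.0507+0.5507²/2)·2.6706) / 0.899952 = (-0.061413 + 0.540357) / 0.899952 = 0.532187
d₂ = d₁ − σ√T = 0.532187 − 0.899952 = -0.367765
e^{−rT} = e^{−0.0507·2.6706} = 0.873367
N(−d₁) = 0.297298,  N(−d₂) = 0.643476
Put price V = K·e^{−rT}·N(−d₂) − S·N(−d₁) = 83.309475 − 41.446336 = 41.863139
φ(d₁) = (1/√(2π))·e^{−d₁²/2} = 0.346265
Θ = −S·φ(d₁)·σ/(2√T) + r·K·e^{−rT}·N(−d₂) = −8.133613 + 4.223790 = -3.909823

price = 41.863139
Θ = -3.909823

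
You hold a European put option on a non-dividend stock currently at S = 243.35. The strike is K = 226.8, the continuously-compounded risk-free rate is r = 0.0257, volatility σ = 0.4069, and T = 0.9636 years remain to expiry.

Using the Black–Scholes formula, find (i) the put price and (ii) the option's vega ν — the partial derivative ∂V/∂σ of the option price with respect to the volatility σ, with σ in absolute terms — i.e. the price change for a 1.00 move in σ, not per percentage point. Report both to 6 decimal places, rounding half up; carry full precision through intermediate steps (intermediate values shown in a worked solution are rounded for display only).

price = 26.748031
ν = 86.580986

σ√T = 0.4069·√0.9636 = 0.399426
d₁ = (ln(S/K) + (r+σ²/2)T) / (σ√T) = (ln(243.35/226.8) + (0.0257+0.4069²/2)·0.9636) / 0.399426 = (0.070432 + 0.104535) / 0.399426 = 0.438047
d₂ = d₁ − σ√T = 0.438047 − 0.399426 = 0.038621
e^{−rT} = e^{−0.0257·0.9636} = 0.975540
N(−d₁) = 0.330676,  N(−d₂) = 0.484596
Put price V = K·e^{−rT}·N(−d₂) − S·N(−d₁) = 107.218084 − 80.470053 = 26.748031
φ(d₁) = (1/√(2π))·e^{−d₁²/2} = 0.362446
ν = S·φ(d₁)·√T = 86.580986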